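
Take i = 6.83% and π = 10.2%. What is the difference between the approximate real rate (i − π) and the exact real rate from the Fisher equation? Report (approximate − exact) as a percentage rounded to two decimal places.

Approximate: r ≈ 6.830% − 10.200% = -3.3700%
Exact: (1 + 0.0683)/(1 + 0.1020) − 1 = -3.0581%
Error = -3.3700% − (-3.0581%) = -0.3119% → -0.31%.

-0.31%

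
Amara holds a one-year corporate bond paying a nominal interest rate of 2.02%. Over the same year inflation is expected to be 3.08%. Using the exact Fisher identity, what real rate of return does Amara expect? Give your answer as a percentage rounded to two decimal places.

-1.03%

By the Fisher identity, 1 + r = (1 + i)/(1 + π).
1 + r = 1.02020 / 1.03080 = 0.989717
r = 0.989717 − 1 = -1.0283%, i.e. -1.03%.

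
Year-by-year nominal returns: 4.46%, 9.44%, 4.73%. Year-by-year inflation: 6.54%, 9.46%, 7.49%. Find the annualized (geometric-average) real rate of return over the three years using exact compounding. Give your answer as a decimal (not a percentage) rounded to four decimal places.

-0.0152

Nominal growth factor = 1.0446 × 1.0944 × 1.0473 = 1.19728408
Price-level growth factor = 1.0654 × 1.0946 × 1.0749 = 1.25353423
Real growth factor = 1.19728408 / 1.25353423 = 0.95512675
Annualized real rate = 0.95512675^(1/3) − 1 = -1.5187% → -0.0152.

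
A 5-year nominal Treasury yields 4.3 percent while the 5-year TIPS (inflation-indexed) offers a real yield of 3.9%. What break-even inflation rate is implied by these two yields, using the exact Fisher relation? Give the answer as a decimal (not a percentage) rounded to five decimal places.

0.00385

(1 + π) = (1 + i)/(1 + r) = 1.04300 / 1.03900 = 1.003850
Break-even inflation = 1.003850 − 1 → 0.00385.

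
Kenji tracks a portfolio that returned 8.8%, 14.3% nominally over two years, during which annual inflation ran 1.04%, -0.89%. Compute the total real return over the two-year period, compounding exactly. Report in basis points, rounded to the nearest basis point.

2418 basis points

Compound the nominal returns: 1.0880 × 1.1430 = 1.243584.
Compound inflation: 1.0104 × 0.9911 = 1.001407.
Deflate: 1.243584 / 1.001407 = 1.241836.
Total real return = 1.241836 − 1 → 2418 basis points.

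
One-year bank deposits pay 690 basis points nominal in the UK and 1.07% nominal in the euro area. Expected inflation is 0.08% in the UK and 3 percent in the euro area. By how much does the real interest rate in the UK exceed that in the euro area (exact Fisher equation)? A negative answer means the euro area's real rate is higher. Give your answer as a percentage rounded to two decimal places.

8.69%

The UK: (1 + 0.0690)/(1 + 0.0008) − 1 = 6.8145%
The euro area: (1 + 0.0107)/(1 + 0.0300) − 1 = -1.8738%
Differential = 6.8145% − (-1.8738%) = 8.6883% → 8.69%.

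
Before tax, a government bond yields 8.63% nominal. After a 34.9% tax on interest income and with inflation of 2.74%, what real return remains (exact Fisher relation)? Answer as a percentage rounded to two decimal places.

2.80%

After-tax nominal return = 8.63% × (1 − 0.349) = 5.61813%.
1 + r = 1.0561813 / 1.02740 = 1.028014
After-tax real rate = 1.028014 − 1 → 2.80%.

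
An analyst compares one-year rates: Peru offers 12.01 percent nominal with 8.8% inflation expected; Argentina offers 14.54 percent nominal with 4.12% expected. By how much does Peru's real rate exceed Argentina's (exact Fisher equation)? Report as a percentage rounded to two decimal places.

Peru: (1 + 0.1201)/(1 + 0.0880) − 1 = 2.9504%
Argentina: (1 + 0.1454)/(1 + 0.0412) − 1 = 10.0077%
Differential = 2.9504% − 10.0077% = -7.0573% → -7.06%.

-7.06%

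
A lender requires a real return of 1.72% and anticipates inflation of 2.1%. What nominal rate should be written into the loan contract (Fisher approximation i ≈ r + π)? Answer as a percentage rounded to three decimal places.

i ≈ r + π = 1.72% + 2.1% = 3.820%.

3.820%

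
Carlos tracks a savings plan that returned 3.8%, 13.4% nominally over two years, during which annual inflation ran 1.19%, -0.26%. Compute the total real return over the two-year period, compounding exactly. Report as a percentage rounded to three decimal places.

Nominal growth factor = 1.0380 × 1.1340 = 1.177092
Price-level growth factor = 1.0119 × 0.9974 = 1.009269
Real growth factor = 1.177092 / 1.009269 = 1.166282
Total real return = 1.166282 − 1 → 16.628%.

16.628%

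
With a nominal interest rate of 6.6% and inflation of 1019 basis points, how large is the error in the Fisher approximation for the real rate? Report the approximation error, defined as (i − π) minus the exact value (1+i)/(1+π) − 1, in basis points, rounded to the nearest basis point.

-33 basis points

Approximate: r ≈ 6.600% − 10.190% = -3.5900%
Exact: (1 + 0.0660)/(1 + 0.1019) − 1 = -3.2580%
Error = -3.5900% − (-3.2580%) = -0.3320% → -33 basis points.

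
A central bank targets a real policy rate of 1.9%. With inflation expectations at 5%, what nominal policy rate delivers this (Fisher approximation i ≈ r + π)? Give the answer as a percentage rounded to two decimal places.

i ≈ r + π = 1.9% + 5% = 6.90%.

6.90%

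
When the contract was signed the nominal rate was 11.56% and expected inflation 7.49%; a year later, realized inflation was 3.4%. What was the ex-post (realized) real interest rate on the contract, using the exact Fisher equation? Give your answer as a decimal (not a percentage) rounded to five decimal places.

0.07892

Ex-post: (1 + 0.1156)/(1 + 0.0340) − 1 = 7.8917%
So the realized real rate is 0.07892.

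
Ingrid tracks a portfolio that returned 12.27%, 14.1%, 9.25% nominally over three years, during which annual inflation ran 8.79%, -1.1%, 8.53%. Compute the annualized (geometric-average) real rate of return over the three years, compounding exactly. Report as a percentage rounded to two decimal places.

6.22%

Compound the nominal returns: 1.1227 × 1.1410 × 1.0925 = 1.39949326.
Compound inflation: 1.0879 × 0.9890 × 1.0853 = 1.16771019.
Deflate: 1.39949326 / 1.16771019 = 1.19849366.
Annualized real rate = 1.19849366^(1/3) − 1 = 6.2214% → 6.22%.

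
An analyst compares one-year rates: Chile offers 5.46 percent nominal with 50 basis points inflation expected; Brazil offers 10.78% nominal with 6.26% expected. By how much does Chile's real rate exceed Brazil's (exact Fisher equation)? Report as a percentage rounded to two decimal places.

Chile: (1 + 0.0546)/(1 + 0.0050) − 1 = 4.9353%
Brazil: (1 + 0.1078)/(1 + 0.0626) − 1 = 4.2537%
Differential = 4.9353% − 4.2537% = 0.6816% → 0.68%.

0.68%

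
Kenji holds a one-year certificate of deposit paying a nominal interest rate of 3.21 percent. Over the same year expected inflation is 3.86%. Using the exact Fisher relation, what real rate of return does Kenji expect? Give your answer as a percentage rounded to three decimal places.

-0.626%

1 + r = 1.03210 / 1.03860 = 0.993742
r = 0.993742 − 1 = -0.6258%, i.e. -0.626%.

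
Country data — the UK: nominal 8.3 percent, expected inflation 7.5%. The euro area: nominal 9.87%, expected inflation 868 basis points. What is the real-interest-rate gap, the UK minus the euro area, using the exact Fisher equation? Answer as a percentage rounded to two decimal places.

The UK: (1 + 0.0830)/(1 + 0.0750) − 1 = 0.7442%
The euro area: (1 + 0.0987)/(1 + 0.0868) − 1 = 1.0950%
Differential = 0.7442% − 1.0950% = -0.3508% → -0.35%.

-0.35%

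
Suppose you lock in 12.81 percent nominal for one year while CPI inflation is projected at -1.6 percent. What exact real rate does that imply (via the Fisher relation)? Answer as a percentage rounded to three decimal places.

1 + r = 1.12810 / 0.98400 = 1.146443
r = 1.146443 − 1 = 14.6443%, i.e. 14.644%.

14.644%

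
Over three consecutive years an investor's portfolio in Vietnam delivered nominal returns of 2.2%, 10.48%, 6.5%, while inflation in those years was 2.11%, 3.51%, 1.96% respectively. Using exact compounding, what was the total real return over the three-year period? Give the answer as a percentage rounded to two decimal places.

Nominal growth factor = 1.0220 × 1.1048 × 1.0650 = 1.202497
Price-level growth factor = 1.0211 × 1.0351 × 1.0196 = 1.077657
Real growth factor = 1.202497 / 1.077657 = 1.115845
Total real return = 1.115845 − 1 → 11.58%.

11.58%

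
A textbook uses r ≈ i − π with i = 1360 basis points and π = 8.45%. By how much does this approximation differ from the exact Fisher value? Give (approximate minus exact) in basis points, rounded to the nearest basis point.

40 basis points

Approximate: r ≈ 13.600% − 8.450% = 5.1500%
Exact: (1 + 0.1360)/(1 + 0.0845) − 1 = 4.7487%
Error = 5.1500% − 4.7487% = 0.4013% → 40 basis points.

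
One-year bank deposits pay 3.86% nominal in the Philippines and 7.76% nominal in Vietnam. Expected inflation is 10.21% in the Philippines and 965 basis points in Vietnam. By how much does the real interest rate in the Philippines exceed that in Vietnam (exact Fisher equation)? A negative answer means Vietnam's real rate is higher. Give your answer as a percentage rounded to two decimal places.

The Philippines: (1 + 0.0386)/(1 + 0.1021) − 1 = -5.7617%
Vietnam: (1 + 0.0776)/(1 + 0.0965) − 1 = -1.7237%
Differential = -5.7617% − (-1.7237%) = -4.0381% → -4.04%.

-4.04%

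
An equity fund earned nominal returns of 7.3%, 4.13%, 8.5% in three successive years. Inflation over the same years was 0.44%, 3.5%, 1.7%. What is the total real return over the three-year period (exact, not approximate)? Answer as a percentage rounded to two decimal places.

14.67%

Nominal growth factor = 1.0730 × 1.0413 × 1.0850 = 1.212287
Price-level growth factor = 1.0044 × 1.0350 × 1.0170 = 1.057226
Real growth factor = 1.212287 / 1.057226 = 1.146667
Total real return = 1.146667 − 1 → 14.67%.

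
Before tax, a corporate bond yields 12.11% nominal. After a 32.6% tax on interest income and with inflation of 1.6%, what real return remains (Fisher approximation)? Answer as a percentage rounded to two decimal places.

6.56%

After-tax nominal return = 12.11% × (1 − 0.326) = 8.16214%.
r ≈ 8.16214% − 1.6% → 6.56%.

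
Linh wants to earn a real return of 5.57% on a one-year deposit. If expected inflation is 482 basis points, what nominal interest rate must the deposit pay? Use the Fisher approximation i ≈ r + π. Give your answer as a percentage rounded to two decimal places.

10.39%

i ≈ r + π = 5.57% + 4.82% = 10.39%.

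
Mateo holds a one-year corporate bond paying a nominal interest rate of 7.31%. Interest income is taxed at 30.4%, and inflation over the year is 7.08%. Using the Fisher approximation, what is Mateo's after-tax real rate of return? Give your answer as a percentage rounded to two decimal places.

-1.99%

After-tax nominal return = 7.31% × (1 − 0.304) = 5.08776%.
r ≈ 5.08776% − 7.08% → -1.99%.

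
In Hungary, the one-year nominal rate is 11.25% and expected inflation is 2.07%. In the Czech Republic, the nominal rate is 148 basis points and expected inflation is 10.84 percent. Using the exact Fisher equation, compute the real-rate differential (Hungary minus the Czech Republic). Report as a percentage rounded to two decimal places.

Hungary: (1 + 0.1125)/(1 + 0.0207) − 1 = 8.9938%
The Czech Republic: (1 + 0.0148)/(1 + 0.1084) − 1 = -8.4446%
Differential = 8.9938% − (-8.4446%) = 17.4384% → 17.44%.

17.44%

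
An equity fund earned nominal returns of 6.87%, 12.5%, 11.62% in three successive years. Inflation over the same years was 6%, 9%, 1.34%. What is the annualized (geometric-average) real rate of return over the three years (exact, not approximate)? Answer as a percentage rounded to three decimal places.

4.652%

Nominal growth factor = 1.0687 × 1.1250 × 1.1162 = 1.34199331
Price-level growth factor = 1.0600 × 1.0900 × 1.0134 = 1.17088236
Real growth factor = 1.34199331 / 1.17088236 = 1.14613846
Annualized real rate = 1.14613846^(1/3) − 1 = 4.6516% → 4.652%.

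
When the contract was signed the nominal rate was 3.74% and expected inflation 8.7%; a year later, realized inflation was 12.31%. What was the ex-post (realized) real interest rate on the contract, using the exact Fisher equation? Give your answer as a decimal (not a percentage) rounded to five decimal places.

Ex-post: (1 + 0.0374)/(1 + 0.1231) − 1 = -7.6307%
So the realized real rate is -0.07631.

-0.07631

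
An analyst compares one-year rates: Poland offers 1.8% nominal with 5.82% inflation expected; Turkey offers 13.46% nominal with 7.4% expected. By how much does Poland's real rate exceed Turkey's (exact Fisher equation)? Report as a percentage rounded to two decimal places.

Poland: (1 + 0.0180)/(1 + 0.0582) − 1 = -3.7989%
Turkey: (1 + 0.1346)/(1 + 0.0740) − 1 = 5.6425%
Differential = -3.7989% − 5.6425% = -9.4414% → -9.44%.

-9.44%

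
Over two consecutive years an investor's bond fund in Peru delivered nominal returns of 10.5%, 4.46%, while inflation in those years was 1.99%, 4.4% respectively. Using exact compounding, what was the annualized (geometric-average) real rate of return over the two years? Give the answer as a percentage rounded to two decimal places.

4.12%

Nominal growth factor = 1.1050 × 1.0446 = 1.15428300
Price-level growth factor = 1.0199 × 1.0440 = 1.06477560
Real growth factor = 1.15428300 / 1.06477560 = 1.08406222
Annualized real rate = 1.08406222^(1/2) − 1 = 4.1183% → 4.12%.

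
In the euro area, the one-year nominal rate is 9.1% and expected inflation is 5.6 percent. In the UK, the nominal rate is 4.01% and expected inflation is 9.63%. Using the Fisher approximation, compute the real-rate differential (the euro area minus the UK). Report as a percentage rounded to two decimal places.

9.12%

The euro area: 9.1% − 5.6% = 3.500%
The UK: 4.01% − 9.63% = -5.620%
Differential = 9.120% → 9.12%.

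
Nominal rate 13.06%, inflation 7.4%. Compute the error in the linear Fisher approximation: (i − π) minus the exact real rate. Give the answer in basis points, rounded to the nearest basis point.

39 basis points

Approximate: r ≈ 13.060% − 7.400% = 5.6600%
Exact: (1 + 0.1306)/(1 + 0.0740) − 1 = 5.2700%
Error = 5.6600% − 5.2700% = 0.3900% → 39 basis points.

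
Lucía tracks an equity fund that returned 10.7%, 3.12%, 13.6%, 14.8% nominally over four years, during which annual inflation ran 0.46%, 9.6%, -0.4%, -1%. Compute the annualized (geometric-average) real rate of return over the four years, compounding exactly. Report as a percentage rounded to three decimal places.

8.213%

Compound the nominal returns: 1.1070 × 1.0312 × 1.1360 × 1.1480 = 1.48871219.
Compound inflation: 1.0046 × 1.0960 × 0.9960 × 0.9900 = 1.08567106.
Deflate: 1.48871219 / 1.08567106 = 1.37123687.
Annualized real rate = 1.37123687^(1/4) − 1 = 8.2127% → 8.213%.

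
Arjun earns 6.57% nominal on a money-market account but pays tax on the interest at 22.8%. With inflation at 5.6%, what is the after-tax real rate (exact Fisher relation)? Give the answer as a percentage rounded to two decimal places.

After-tax nominal return = 6.57% × (1 − 0.228) = 5.07204%.
1 + r = 1.0507204 / 1.05600 = 0.995000
After-tax real rate = 0.995000 − 1 → -0.50%.

-0.50%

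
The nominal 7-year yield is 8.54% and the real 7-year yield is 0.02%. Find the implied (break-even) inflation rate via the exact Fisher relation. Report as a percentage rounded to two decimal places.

(1 + π) = (1 + i)/(1 + r) = 1.08540 / 1.00020 = 1.085183
Break-even inflation = 1.085183 − 1 → 8.52%.

8.52%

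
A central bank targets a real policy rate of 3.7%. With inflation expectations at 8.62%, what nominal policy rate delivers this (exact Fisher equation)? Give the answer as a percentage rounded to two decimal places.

12.64%

(1 + i) = (1 + r)(1 + π) = 1.03700 × 1.08620 = 1.1263894
i = 1.1263894 − 1, so the required nominal rate is 12.64%.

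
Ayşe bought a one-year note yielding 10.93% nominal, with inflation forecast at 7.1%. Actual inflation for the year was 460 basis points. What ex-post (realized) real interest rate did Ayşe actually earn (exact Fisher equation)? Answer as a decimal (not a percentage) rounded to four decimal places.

Ex-post: (1 + 0.1093)/(1 + 0.0460) − 1 = 6.0516%
So the realized real rate is 0.0605.

0.0605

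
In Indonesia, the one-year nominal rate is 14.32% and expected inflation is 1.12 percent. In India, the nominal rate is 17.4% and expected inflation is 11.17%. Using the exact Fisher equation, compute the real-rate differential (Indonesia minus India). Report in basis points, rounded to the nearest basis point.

Indonesia: (1 + 0.1432)/(1 + 0.0112) − 1 = 13.0538%
India: (1 + 0.1740)/(1 + 0.1117) − 1 = 5.6040%
Differential = 13.0538% − 5.6040% = 7.4498% → 745 basis points.

745 basis points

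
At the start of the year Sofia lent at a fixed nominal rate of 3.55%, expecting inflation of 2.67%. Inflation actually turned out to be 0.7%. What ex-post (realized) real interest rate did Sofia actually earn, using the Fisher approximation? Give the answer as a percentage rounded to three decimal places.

Ex-post: 3.55% − 0.7% = 2.850%
So the realized real rate is 2.850%.

2.850%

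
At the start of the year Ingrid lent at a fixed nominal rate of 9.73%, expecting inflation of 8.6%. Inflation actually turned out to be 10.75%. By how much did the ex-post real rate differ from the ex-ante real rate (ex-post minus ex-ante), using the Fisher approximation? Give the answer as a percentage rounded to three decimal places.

-2.150%

Ex-ante: 9.73% − 8.6% = 1.130%
Ex-post: 9.73% − 10.75% = -1.020%
Difference (ex-post − ex-ante) = -2.1500% → -2.150%.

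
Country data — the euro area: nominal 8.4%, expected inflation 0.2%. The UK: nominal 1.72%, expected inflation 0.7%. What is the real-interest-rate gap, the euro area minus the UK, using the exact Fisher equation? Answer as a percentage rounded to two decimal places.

7.17%

The euro area: (1 + 0.0840)/(1 + 0.0020) − 1 = 8.1836%
The UK: (1 + 0.0172)/(1 + 0.0070) − 1 = 1.0129%
Differential = 8.1836% − 1.0129% = 7.1707% → 7.17%.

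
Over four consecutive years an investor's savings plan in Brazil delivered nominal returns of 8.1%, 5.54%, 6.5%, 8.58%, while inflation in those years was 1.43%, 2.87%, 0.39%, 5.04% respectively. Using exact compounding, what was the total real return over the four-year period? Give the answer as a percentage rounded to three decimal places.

19.906%

Nominal growth factor = 1.0810 × 1.0554 × 1.0650 × 1.0858 = 1.319296
Price-level growth factor = 1.0143 × 1.0287 × 1.0039 × 1.0504 = 1.100273
Real growth factor = 1.319296 / 1.100273 = 1.199063
Total real return = 1.199063 − 1 → 19.906%.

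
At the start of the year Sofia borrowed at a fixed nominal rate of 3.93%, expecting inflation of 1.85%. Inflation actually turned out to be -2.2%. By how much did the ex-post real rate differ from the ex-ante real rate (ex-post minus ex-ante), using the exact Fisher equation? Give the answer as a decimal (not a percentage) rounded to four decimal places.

0.0423

Ex-ante: (1 + 0.0393)/(1 + 0.0185) − 1 = 2.0422%
Ex-post: (1 + 0.0393)/(1 − 0.0220) − 1 = 6.2679%
Difference (ex-post − ex-ante) = 4.2257% → 0.0423.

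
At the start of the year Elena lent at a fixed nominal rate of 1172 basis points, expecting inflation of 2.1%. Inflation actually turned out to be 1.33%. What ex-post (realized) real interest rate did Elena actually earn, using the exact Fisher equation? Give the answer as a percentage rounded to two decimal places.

Ex-post: (1 + 0.1172)/(1 + 0.0133) − 1 = 10.2536%
So the realized real rate is 10.25%.

10.25%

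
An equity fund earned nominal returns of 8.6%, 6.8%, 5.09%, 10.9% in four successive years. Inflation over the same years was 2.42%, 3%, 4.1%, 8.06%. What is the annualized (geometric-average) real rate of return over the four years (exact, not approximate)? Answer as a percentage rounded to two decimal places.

Compound the nominal returns: 1.0860 × 1.0680 × 1.0509 × 1.1090 = 1.35174265.
Compound inflation: 1.0242 × 1.0300 × 1.0410 × 1.0806 = 1.18669111.
Deflate: 1.35174265 / 1.18669111 = 1.13908551.
Annualized real rate = 1.13908551^(1/4) − 1 = 3.3092% → 3.31%.

3.31%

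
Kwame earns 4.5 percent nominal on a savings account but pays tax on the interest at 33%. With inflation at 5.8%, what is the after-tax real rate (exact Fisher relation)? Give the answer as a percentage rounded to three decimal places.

After-tax nominal return = 4.5% × (1 − 0.33) = 3.0150%.
1 + r = 1.03015 / 1.05800 = 0.973677
After-tax real rate = 0.973677 − 1 → -2.632%.

-2.632%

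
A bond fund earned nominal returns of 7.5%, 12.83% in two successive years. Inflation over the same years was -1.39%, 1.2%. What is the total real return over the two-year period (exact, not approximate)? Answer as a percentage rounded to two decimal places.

Compound the nominal returns: 1.0750 × 1.1283 = 1.212923.
Compound inflation: 0.9861 × 1.0120 = 0.997933.
Deflate: 1.212923 / 0.997933 = 1.215435.
Total real return = 1.215435 − 1 → 21.54%.

21.54%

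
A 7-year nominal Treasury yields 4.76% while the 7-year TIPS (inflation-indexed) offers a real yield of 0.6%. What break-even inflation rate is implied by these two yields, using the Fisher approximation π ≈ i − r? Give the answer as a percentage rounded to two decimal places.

4.16%

π ≈ i − r = 4.76% − 0.6% → 4.16%.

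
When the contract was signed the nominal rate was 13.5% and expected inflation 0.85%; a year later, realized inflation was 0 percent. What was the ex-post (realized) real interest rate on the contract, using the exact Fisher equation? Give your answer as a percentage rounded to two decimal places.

13.50%

Ex-post: (1 + 0.1350)/(1 + 0.0000) − 1 = 13.5000%
So the realized real rate is 13.50%.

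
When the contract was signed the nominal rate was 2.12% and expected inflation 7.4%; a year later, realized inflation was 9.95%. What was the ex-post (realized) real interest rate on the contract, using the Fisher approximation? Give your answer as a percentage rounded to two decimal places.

-7.83%

Ex-post: 2.12% − 9.95% = -7.830%
So the realized real rate is -7.83%.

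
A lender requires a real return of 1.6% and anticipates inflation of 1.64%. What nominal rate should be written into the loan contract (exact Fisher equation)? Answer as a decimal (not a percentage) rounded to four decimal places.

(1 + i) = (1 + r)(1 + π) = 1.01600 × 1.01640 = 1.0326624
i = 1.0326624 − 1, so the required nominal rate is 0.0327.

0.0327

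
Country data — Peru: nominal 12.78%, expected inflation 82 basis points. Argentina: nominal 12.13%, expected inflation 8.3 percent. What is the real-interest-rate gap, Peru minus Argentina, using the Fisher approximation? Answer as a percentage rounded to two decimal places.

8.13%

Peru: 12.78% − 0.82% = 11.960%
Argentina: 12.13% − 8.3% = 3.830%
Differential = 8.130% → 8.13%.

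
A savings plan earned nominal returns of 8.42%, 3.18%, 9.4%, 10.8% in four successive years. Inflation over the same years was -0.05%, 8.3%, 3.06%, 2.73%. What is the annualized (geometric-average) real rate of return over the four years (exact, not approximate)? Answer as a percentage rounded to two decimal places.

4.30%

Compound the nominal returns: 1.0842 × 1.0318 × 1.0940 × 1.1080 = 1.35600724.
Compound inflation: 0.9995 × 1.0830 × 1.0306 × 1.0273 = 1.14603711.
Deflate: 1.35600724 / 1.14603711 = 1.18321408.
Annualized real rate = 1.18321408^(1/4) − 1 = 4.2956% → 4.30%.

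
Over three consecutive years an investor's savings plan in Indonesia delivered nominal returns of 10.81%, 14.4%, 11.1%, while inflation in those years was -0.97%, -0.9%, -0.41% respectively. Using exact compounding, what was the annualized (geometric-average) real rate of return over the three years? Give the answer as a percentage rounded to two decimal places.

12.95%

Nominal growth factor = 1.1081 × 1.1440 × 1.1110 = 1.40837737
Price-level growth factor = 0.9903 × 0.9910 × 0.9959 = 0.97736361
Real growth factor = 1.40837737 / 0.97736361 = 1.44099632
Annualized real rate = 1.44099632^(1/3) − 1 = 12.9504% → 12.95%.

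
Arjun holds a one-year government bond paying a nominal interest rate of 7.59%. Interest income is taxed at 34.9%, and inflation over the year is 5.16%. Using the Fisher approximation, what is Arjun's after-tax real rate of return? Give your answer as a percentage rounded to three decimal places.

After-tax nominal return = 7.59% × (1 − 0.349) = 4.94109%.
r ≈ 4.94109% − 5.16% → -0.219%.

-0.219%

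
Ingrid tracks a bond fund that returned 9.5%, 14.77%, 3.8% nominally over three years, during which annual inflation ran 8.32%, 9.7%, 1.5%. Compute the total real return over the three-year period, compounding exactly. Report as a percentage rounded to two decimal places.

8.16%

Nominal growth factor = 1.0950 × 1.1477 × 1.0380 = 1.304487
Price-level growth factor = 1.0832 × 1.0970 × 1.0150 = 1.206094
Real growth factor = 1.304487 / 1.206094 = 1.081580
Total real return = 1.081580 − 1 → 8.16%.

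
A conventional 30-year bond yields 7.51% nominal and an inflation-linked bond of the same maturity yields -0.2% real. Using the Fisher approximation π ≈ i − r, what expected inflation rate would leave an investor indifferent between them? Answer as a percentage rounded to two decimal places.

π ≈ i − r = 7.51% − (-0.2%) → 7.71%.

7.71%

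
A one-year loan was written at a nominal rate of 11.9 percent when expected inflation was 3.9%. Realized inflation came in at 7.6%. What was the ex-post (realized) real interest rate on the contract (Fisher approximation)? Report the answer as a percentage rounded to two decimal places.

4.30%

Ex-post: 11.9% − 7.6% = 4.300%
So the realized real rate is 4.30%.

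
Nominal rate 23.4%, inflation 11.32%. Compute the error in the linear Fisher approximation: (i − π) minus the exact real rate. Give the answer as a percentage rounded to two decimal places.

1.23%

Approximate: r ≈ 23.400% − 11.320% = 12.0800%
Exact: (1 + 0.2340)/(1 + 0.1132) − 1 = 10.8516%
Error = 12.0800% − 10.8516% = 1.2284% → 1.23%.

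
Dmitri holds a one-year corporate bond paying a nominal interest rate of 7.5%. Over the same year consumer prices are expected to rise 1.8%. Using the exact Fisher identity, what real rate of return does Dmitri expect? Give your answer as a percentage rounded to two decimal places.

5.60%

By the Fisher identity, 1 + r = (1 + i)/(1 + π).
1 + r = 1.07500 / 1.01800 = 1.055992
r = 1.055992 − 1 = 5.5992%, i.e. 5.60%.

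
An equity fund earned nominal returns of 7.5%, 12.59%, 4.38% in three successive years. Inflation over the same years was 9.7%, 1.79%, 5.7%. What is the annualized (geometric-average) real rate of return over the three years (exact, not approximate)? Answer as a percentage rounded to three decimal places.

Compound the nominal returns: 1.0750 × 1.1259 × 1.0438 = 1.26335550.
Compound inflation: 1.0970 × 1.0179 × 1.0570 = 1.18028457.
Deflate: 1.26335550 / 1.18028457 = 1.07038212.
Annualized real rate = 1.07038212^(1/3) − 1 = 2.2931% → 2.293%.

2.293%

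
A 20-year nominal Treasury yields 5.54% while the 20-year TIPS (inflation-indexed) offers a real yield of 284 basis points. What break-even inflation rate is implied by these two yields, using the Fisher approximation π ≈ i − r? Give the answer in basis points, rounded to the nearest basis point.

π ≈ i − r = 5.54% − 2.84% → 270 basis points.

270 basis points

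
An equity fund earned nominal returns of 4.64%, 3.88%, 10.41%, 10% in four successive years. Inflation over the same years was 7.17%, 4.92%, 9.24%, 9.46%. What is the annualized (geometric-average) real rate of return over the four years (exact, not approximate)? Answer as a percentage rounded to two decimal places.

-0.46%

Nominal growth factor = 1.0464 × 1.0388 × 1.1041 × 1.1000 = 1.32017276
Price-level growth factor = 1.0717 × 1.0492 × 1.0924 × 1.0946 = 1.34452428
Real growth factor = 1.32017276 / 1.34452428 = 0.98188838
Annualized real rate = 0.98188838^(1/4) − 1 = -0.4559% → -0.46%.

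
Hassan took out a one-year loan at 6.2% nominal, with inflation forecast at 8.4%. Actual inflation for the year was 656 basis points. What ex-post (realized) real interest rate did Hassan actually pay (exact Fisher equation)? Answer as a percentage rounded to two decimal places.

-0.34%

Ex-post: (1 + 0.0620)/(1 + 0.0656) − 1 = -0.3378%
So the realized real rate is -0.34%.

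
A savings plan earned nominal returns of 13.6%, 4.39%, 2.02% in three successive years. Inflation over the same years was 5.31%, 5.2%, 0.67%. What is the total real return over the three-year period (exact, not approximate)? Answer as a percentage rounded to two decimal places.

8.48%

Compound the nominal returns: 1.1360 × 1.0439 × 1.0202 = 1.209825.
Compound inflation: 1.0531 × 1.0520 × 1.0067 = 1.115284.
Deflate: 1.209825 / 1.115284 = 1.084769.
Total real return = 1.084769 − 1 → 8.48%.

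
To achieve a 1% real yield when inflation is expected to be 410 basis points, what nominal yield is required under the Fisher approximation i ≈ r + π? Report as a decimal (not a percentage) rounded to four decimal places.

0.0510

i ≈ r + π = 1% + 4.1% = 0.0510.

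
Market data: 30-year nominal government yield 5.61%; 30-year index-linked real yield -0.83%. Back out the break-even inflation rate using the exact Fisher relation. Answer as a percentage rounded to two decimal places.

(1 + π) = (1 + i)/(1 + r) = 1.05610 / 0.99170 = 1.064939
Break-even inflation = 1.064939 − 1 → 6.49%.

6.49%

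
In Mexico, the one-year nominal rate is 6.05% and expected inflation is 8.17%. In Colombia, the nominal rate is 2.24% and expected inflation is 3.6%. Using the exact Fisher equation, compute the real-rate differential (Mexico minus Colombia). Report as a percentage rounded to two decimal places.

Mexico: (1 + 0.0605)/(1 + 0.0817) − 1 = -1.9599%
Colombia: (1 + 0.0224)/(1 + 0.0360) − 1 = -1.3127%
Differential = -1.9599% − (-1.3127%) = -0.6471% → -0.65%.

-0.65%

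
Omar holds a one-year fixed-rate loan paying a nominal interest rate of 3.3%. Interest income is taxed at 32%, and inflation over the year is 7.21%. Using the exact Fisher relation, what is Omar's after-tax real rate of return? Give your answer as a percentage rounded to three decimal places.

After-tax nominal return = 3.3% × (1 − 0.32) = 2.2440%.
1 + r = 1.02244 / 1.07210 = 0.953680
After-tax real rate = 0.953680 − 1 → -4.632%.

-4.632%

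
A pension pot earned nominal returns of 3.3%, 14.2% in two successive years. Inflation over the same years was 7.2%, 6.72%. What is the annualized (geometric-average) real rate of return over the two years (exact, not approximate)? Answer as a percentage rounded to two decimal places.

1.55%

Nominal growth factor = 1.0330 × 1.1420 = 1.17968600
Price-level growth factor = 1.0720 × 1.0672 = 1.14403840
Real growth factor = 1.17968600 / 1.14403840 = 1.03115944
Annualized real rate = 1.03115944^(1/2) − 1 = 1.5460% → 1.55%.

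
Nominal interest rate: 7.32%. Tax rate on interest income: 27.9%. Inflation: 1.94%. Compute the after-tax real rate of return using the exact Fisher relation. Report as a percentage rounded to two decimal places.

3.27%

After-tax nominal return = 7.32% × (1 − 0.279) = 5.27772%.
1 + r = 1.0527772 / 1.01940 = 1.032742
After-tax real rate = 1.032742 − 1 → 3.27%.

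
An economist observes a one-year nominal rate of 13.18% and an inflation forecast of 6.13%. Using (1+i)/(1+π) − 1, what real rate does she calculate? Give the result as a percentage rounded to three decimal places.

1 + r = 1.13180 / 1.06130 = 1.066428
r = 1.066428 − 1 = 6.6428%, i.e. 6.643%.

6.643%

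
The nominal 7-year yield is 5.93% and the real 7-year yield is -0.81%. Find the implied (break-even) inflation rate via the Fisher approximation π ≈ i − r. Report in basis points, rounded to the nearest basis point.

π ≈ i − r = 5.93% − (-0.81%) → 674 basis points.

674 basis points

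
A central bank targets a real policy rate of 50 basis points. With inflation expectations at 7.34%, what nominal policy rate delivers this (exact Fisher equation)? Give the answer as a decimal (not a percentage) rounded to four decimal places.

(1 + i) = (1 + r)(1 + π) = 1.00500 × 1.07340 = 1.078767
i = 1.078767 − 1, so the required nominal rate is 0.0788.

0.0788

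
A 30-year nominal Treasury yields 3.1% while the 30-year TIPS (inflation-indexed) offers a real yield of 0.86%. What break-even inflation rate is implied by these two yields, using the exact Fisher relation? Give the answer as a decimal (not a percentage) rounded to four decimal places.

(1 + π) = (1 + i)/(1 + r) = 1.03100 / 1.00860 = 1.022209
Break-even inflation = 1.022209 − 1 → 0.0222.

0.0222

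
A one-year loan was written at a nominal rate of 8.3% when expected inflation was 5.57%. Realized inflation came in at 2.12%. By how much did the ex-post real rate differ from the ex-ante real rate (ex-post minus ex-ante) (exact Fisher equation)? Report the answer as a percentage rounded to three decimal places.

3.466%

Ex-ante: (1 + 0.0830)/(1 + 0.0557) − 1 = 2.5860%
Ex-post: (1 + 0.0830)/(1 + 0.0212) − 1 = 6.0517%
Difference (ex-post − ex-ante) = 3.4657% → 3.466%.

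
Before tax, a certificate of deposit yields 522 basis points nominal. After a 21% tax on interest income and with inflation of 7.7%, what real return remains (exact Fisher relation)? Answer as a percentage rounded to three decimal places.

After-tax nominal return = 5.22% × (1 − 0.21) = 4.1238%.
1 + r = 1.041238 / 1.07700 = 0.9667948
After-tax real rate = 0.9667948 − 1 → -3.321%.

-3.321%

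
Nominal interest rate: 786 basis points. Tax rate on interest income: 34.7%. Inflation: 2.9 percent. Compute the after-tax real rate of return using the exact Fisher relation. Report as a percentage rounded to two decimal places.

After-tax nominal return = 7.86% × (1 − 0.347) = 5.13258%.
1 + r = 1.0513258 / 1.02900 = 1.021697
After-tax real rate = 1.021697 − 1 → 2.17%.

2.17%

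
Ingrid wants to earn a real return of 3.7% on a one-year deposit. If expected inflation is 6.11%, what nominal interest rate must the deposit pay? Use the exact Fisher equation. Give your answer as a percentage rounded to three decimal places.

(1 + i) = (1 + r)(1 + π) = 1.03700 × 1.06110 = 1.1003607
i = 1.1003607 − 1, so the required nominal rate is 10.036%.

10.036%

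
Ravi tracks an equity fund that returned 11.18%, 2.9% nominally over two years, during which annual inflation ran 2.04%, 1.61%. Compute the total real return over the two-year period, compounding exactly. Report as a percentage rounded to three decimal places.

10.341%

Nominal growth factor = 1.1118 × 1.0290 = 1.1440422
Price-level growth factor = 1.0204 × 1.0161 = 1.0368284
Real growth factor = 1.1440422 / 1.0368284 = 1.1034055
Total real return = 1.1034055 − 1 → 10.341%.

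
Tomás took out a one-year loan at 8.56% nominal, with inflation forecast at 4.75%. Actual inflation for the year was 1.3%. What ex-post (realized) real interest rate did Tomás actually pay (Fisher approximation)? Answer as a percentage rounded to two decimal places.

7.26%

Ex-post: 8.56% − 1.3% = 7.260%
So the realized real rate is 7.26%.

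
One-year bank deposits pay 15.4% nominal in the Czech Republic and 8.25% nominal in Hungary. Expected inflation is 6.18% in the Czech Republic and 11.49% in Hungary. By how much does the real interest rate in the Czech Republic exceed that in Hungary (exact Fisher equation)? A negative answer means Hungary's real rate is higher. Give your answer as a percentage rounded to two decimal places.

The Czech Republic: (1 + 0.1540)/(1 + 0.0618) − 1 = 8.6834%
Hungary: (1 + 0.0825)/(1 + 0.1149) − 1 = -2.9061%
Differential = 8.6834% − (-2.9061%) = 11.5895% → 11.59%.

11.59%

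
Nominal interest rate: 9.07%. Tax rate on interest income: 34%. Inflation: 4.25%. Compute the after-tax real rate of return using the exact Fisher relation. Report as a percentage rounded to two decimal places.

1.67%

After-tax nominal return = 9.07% × (1 − 0.34) = 5.9862%.
1 + r = 1.059862 / 1.04250 = 1.016654
After-tax real rate = 1.016654 − 1 → 1.67%.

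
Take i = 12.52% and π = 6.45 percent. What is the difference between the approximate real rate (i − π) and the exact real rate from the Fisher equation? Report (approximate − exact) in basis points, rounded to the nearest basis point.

37 basis points

Approximate: r ≈ 12.520% − 6.450% = 6.0700%
Exact: (1 + 0.1252)/(1 + 0.0645) − 1 = 5.7022%
Error = 6.0700% − 5.7022% = 0.3678% → 37 basis points.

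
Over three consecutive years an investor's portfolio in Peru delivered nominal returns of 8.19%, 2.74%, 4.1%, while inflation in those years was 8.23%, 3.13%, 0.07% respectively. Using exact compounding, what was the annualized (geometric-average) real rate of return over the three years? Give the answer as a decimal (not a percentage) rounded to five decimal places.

Nominal growth factor = 1.0819 × 1.0274 × 1.0410 = 1.15711737
Price-level growth factor = 1.0823 × 1.0313 × 1.0007 = 1.11695731
Real growth factor = 1.15711737 / 1.11695731 = 1.03595487
Annualized real rate = 1.03595487^(1/3) − 1 = 1.1844% → 0.01184.

0.01184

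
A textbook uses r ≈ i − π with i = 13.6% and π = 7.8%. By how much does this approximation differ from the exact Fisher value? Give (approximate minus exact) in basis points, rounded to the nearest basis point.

Approximate: r ≈ 13.600% − 7.800% = 5.8000%
Exact: (1 + 0.1360)/(1 + 0.0780) − 1 = 5.3803%
Error = 5.8000% − 5.3803% = 0.4197% → 42 basis points.

42 basis points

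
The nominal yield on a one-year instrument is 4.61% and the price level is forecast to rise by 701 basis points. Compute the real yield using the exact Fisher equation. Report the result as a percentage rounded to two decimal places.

By the Fisher identity, 1 + r = (1 + i)/(1 + π).
1 + r = 1.04610 / 1.07010 = 0.977572
r = 0.977572 − 1 = -2.2428%, i.e. -2.24%.

-2.24%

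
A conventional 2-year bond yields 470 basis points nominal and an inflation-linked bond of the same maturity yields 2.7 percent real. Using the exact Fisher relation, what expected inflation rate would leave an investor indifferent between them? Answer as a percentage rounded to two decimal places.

1.95%

(1 + π) = (1 + i)/(1 + r) = 1.04700 / 1.02700 = 1.019474
Break-even inflation = 1.019474 − 1 → 1.95%.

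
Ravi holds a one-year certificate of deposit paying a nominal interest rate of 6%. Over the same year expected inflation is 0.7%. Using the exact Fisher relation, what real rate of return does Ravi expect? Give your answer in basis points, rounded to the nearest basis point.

By the Fisher relation, 1 + r = (1 + i)/(1 + π).
1 + r = 1.06000 / 1.00700 = 1.052632
r = 1.052632 − 1 = 5.2632%, i.e. 526 basis points.

526 basis points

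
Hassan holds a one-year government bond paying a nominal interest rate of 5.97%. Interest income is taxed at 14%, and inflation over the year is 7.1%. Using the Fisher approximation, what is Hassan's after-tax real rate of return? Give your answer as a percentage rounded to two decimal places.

After-tax nominal return = 5.97% × (1 − 0.14) = 5.1342%.
r ≈ 5.1342% − 7.1% → -1.97%.

-1.97%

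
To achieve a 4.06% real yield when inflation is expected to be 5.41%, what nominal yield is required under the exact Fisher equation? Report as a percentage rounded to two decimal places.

9.69%

(1 + i) = (1 + r)(1 + π) = 1.04060 × 1.05410 = 1.09689646
i = 1.09689646 − 1, so the required nominal rate is 9.69%.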